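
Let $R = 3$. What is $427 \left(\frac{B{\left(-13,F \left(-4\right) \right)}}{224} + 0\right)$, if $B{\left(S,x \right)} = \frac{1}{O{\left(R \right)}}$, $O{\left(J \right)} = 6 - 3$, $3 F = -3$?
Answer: $\frac{61}{96} \approx 0.63542$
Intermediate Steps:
$F = -1$ ($F = \frac{1}{3} \left(-3\right) = -1$)
$O{\left(J \right)} = 3$ ($O{\left(J \right)} = 6 - 3 = 3$)
$B{\left(S,x \right)} = \frac{1}{3}$
$427 \left(\frac{B{\left(-13,F \left(-4\right) \right)}}{224} + 0\right) = 427 \left(\frac{1}{3 \cdot 224} + 0\right) = 427 \left(\frac{1}{3} \cdot \frac{1}{224} + 0\right) = 427 \left(\frac{1}{672} + 0\right) = 427 \cdot \frac{1}{672} = \frac{61}{96}$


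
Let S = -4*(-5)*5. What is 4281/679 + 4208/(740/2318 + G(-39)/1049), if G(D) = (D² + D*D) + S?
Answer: 872762032615/684042933 ≈ 1275.9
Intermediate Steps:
S = 100 (S = 20*5 = 100)
G(D) = 100 + 2*D² (G(D) = (D² + D*D) + 100 = (D² + D²) + 100 = 2*D² + 100 = 100 + 2*D²)
4281/679 + 4208/(740/2318 + G(-39)/1049) = 4281/679 + 4208/(740/2318 + (100 + 2*(-39)²)/1049) = 4281*(1/679) + 4208/(740*(1/2318) + (100 + 2*1521)*(1/1049)) = 4281/679 + 4208/(370/1159 + (100 + 3042)*(1/1049)) = 4281/679 + 4208/(370/1159 + 3142*(1/1049)) = 4281/679 + 4208/(370/1159 + 3142/1049) = 4281/679 + 4208/(4029708/1215791) = 4281/679 + 4208*(1215791/4029708) = 4281/679 + 1279012132/1007427 = 872762032615/684042933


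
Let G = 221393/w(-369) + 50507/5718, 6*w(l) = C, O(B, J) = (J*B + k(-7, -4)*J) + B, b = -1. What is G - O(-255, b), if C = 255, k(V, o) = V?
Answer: 2532741233/486030 ≈ 5211.1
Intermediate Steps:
O(B, J) = B - 7*J + B*J (O(B, J) = (J*B - 7*J) + B = (B*J - 7*J) + B = (-7*J + B*J) + B = B - 7*J + B*J)
w(l) = 85/2 (w(l) = (⅙)*255 = 85/2)
G = 2536143443/486030 (G = 221393/(85/2) + 50507/5718 = 221393*(2/85) + 50507*(1/5718) = 442786/85 + 50507/5718 = 2536143443/486030 ≈ 5218.1)
G - O(-255, b) = 2536143443/486030 - (-255 - 7*(-1) - 255*(-1)) = 2536143443/486030 - (-255 + 7 + 255) = 2536143443/486030 - 1*7 = 2536143443/486030 - 7 = 2532741233/486030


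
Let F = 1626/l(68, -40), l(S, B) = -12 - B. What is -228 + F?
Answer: -2379/14 ≈ -169.93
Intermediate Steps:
F = 813/14 (F = 1626/(-12 - 1*(-40)) = 1626/(-12 + 40) = 1626/28 = 1626*(1/28) = 813/14 ≈ 58.071)
-228 + F = -228 + 813/14 = -2379/14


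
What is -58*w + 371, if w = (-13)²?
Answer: -9431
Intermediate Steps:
w = 169
-58*w + 371 = -58*169 + 371 = -9802 + 371 = -9431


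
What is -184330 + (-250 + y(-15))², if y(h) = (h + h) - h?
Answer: -114105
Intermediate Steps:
y(h) = h (y(h) = 2*h - h = h)
-184330 + (-250 + y(-15))² = -184330 + (-250 - 15)² = -184330 + (-265)² = -184330 + 70225 = -114105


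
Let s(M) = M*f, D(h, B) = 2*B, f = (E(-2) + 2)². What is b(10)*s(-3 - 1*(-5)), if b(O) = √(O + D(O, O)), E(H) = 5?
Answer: 98*√30 ≈ 536.77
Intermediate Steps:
f = 49 (f = (5 + 2)² = 7² = 49)
b(O) = √3*√O (b(O) = √(O + 2*O) = √(3*O) = √3*√O)
s(M) = 49*M (s(M) = M*49 = 49*M)
b(10)*s(-3 - 1*(-5)) = (√3*√10)*(49*(-3 - 1*(-5))) = √30*(49*(-3 + 5)) = √30*(49*2) = √30*98 = 98*√30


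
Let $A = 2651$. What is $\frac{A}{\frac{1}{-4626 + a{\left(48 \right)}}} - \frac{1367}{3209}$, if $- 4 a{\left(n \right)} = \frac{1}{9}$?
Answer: $- \frac{1416740133895}{115524} \approx -1.2264 \cdot 10^{7}$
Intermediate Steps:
$a{\left(n \right)} = - \frac{1}{36}$ ($a{\left(n \right)} = - \frac{1}{4 \cdot 9} = \left(- \frac{1}{4}\right) \frac{1}{9} = - \frac{1}{36}$)
$\frac{A}{\frac{1}{-4626 + a{\left(48 \right)}}} - \frac{1367}{3209} = \frac{2651}{\frac{1}{-4626 - \frac{1}{36}}} - \frac{1367}{3209} = \frac{2651}{\frac{1}{- \frac{166537}{36}}} - \frac{1367}{3209} = \frac{2651}{- \frac{36}{166537}} - \frac{1367}{3209} = 2651 \left(- \frac{166537}{36}\right) - \frac{1367}{3209} = - \frac{441489587}{36} - \frac{1367}{3209} = - \frac{1416740133895}{115524}$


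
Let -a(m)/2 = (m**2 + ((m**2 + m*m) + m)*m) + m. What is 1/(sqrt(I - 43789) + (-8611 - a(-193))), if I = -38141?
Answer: -9538743/272962854087457 - I*sqrt(81930)/818888562262371 ≈ -3.4945e-8 - 3.4954e-13*I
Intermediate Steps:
a(m) = -2*m - 2*m**2 - 2*m*(m + 2*m**2) (a(m) = -2*((m**2 + ((m**2 + m*m) + m)*m) + m) = -2*((m**2 + ((m**2 + m**2) + m)*m) + m) = -2*((m**2 + (2*m**2 + m)*m) + m) = -2*((m**2 + (m + 2*m**2)*m) + m) = -2*((m**2 + m*(m + 2*m**2)) + m) = -2*(m + m**2 + m*(m + 2*m**2)) = -2*m - 2*m**2 - 2*m*(m + 2*m**2))
1/(sqrt(I - 43789) + (-8611 - a(-193))) = 1/(sqrt(-38141 - 43789) + (-8611 - (-2)*(-193)*(1 + 2*(-193) + 2*(-193)**2))) = 1/(sqrt(-81930) + (-8611 - (-2)*(-193)*(1 - 386 + 2*37249))) = 1/(I*sqrt(81930) + (-8611 - (-2)*(-193)*(1 - 386 + 74498))) = 1/(I*sqrt(81930) + (-8611 - (-2)*(-193)*74113)) = 1/(I*sqrt(81930) + (-8611 - 1*28607618)) = 1/(I*sqrt(81930) + (-8611 - 28607618)) = 1/(I*sqrt(81930) - 28616229) = 1/(-28616229 + I*sqrt(81930))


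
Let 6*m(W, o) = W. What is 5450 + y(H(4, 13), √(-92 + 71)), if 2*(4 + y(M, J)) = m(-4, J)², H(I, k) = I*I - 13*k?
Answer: 49016/9 ≈ 5446.2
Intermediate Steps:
m(W, o) = W/6
H(I, k) = I² - 13*k
y(M, J) = -34/9 (y(M, J) = -4 + ((⅙)*(-4))²/2 = -4 + (-⅔)²/2 = -4 + (½)*(4/9) = -4 + 2/9 = -34/9)
5450 + y(H(4, 13), √(-92 + 71)) = 5450 - 34/9 = 49016/9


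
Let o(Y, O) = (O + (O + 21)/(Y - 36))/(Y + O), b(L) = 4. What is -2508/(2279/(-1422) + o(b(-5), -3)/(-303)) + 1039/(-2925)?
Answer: 8426873826403/5346674775 ≈ 1576.1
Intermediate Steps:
o(Y, O) = (O + (21 + O)/(-36 + Y))/(O + Y)
-2508/(2279/(-1422) + o(b(-5), -3)/(-303)) + 1039/(-2925) = -2508/(2279/(-1422) + ((21 - 35*(-3) - 3*4)/(4² - 36*(-3) - 36*4 - 3*4))/(-303)) + 1039/(-2925) = -2508/(2279*(-1/1422) + ((21 + 105 - 12)/(16 + 108 - 144 - 12))*(-1/303)) + 1039*(-1/2925) = -2508/(-2279/1422 + (114/(-32))*(-1/303)) - 1039/2925 = -2508/(-2279/1422 - 1/32*114*(-1/303)) - 1039/2925 = -2508/(-2279/1422 - 57/16*(-1/303)) - 1039/2925 = -2508/(-2279/1422 + 19/1616) - 1039/2925 = -2508/(-1827923/1148976) - 1039/2925 = -2508*(-1148976/1827923) - 1039/2925 = 2881631808/1827923 - 1039/2925 = 8426873826403/5346674775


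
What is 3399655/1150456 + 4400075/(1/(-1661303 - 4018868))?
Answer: -28753552064101598545/1150456 ≈ -2.4993e+13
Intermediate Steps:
3399655/1150456 + 4400075/(1/(-1661303 - 4018868)) = 3399655*(1/1150456) + 4400075/(1/(-5680171)) = 3399655/1150456 + 4400075/(-1/5680171) = 3399655/1150456 + 4400075*(-5680171) = 3399655/1150456 - 24993178412825 = -28753552064101598545/1150456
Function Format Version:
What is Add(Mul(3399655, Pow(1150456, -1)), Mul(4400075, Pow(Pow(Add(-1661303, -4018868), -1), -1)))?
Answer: Rational(-28753552064101598545, 1150456) ≈ -2.4993e+13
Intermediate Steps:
Add(Mul(3399655, Pow(1150456, -1)), Mul(4400075, Pow(Pow(Add(-1661303, -4018868), -1), -1))) = Add(Mul(3399655, Rational(1, 1150456)), Mul(4400075, Pow(Pow(-5680171, -1), -1))) = Add(Rational(3399655, 1150456), Mul(4400075, Pow(Rational(-1, 5680171), -1))) = Add(Rational(3399655, 1150456), Mul(4400075, -5680171)) = Add(Rational(3399655, 1150456), -24993178412825) = Rational(-28753552064101598545, 1150456)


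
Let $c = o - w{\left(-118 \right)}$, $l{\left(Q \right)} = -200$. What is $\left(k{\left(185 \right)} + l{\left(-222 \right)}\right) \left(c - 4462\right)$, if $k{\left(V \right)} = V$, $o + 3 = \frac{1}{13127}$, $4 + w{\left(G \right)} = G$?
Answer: $\frac{855158400}{13127} \approx 65145.0$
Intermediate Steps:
$w{\left(G \right)} = -4 + G$
$o = - \frac{39380}{13127}$ ($o = -3 + \frac{1}{13127} = - \frac{39380}{13127} \approx -2.9999$)
$c = \frac{1562114}{13127}$ ($c = - \frac{39380}{13127} - \left(-4 - 118\right) = - \frac{39380}{13127} - -122 = - \frac{39380}{13127} + 122 = \frac{1562114}{13127} \approx 119.0$)
$\left(k{\left(185 \right)} + l{\left(-222 \right)}\right) \left(c - 4462\right) = \left(185 - 200\right) \left(\frac{1562114}{13127} - 4462\right) = \left(-15\right) \left(- \frac{57010560}{13127}\right) = \frac{855158400}{13127}$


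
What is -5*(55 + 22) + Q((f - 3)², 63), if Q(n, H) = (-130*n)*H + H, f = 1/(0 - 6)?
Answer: -164899/2 ≈ -82450.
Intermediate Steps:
f = -⅙ (f = 1/(-6) = -⅙ ≈ -0.16667)
Q(n, H) = H - 130*H*n (Q(n, H) = -130*H*n + H = H - 130*H*n)
-5*(55 + 22) + Q((f - 3)², 63) = -5*(55 + 22) + 63*(1 - 130*(-⅙ - 3)²) = -5*77 + 63*(1 - 130*(-19/6)²) = -385 + 63*(1 - 130*361/36) = -385 + 63*(1 - 23465/18) = -385 + 63*(-23447/18) = -385 - 164129/2 = -164899/2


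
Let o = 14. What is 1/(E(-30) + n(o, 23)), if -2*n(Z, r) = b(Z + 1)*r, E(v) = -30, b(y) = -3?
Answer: 2/9 ≈ 0.22222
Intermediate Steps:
n(Z, r) = 3*r/2 (n(Z, r) = -(-3)*r/2 = 3*r/2)
1/(E(-30) + n(o, 23)) = 1/(-30 + (3/2)*23) = 1/(-30 + 69/2) = 1/(9/2) = 2/9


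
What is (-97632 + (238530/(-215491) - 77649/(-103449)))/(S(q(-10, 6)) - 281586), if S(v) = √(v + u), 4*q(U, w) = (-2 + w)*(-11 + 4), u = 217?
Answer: 34047698288400067823/98198543054566273243 + 725484185046133*√210/589191258327397639458 ≈ 0.34674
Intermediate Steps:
q(U, w) = 7/2 - 7*w/4 (q(U, w) = ((-2 + w)*(-11 + 4))/4 = ((-2 + w)*(-7))/4 = (14 - 7*w)/4 = 7/2 - 7*w/4)
S(v) = √(217 + v) (S(v) = √(v + 217) = √(217 + v))
(-97632 + (238530/(-215491) - 77649/(-103449)))/(S(q(-10, 6)) - 281586) = (-97632 + (238530/(-215491) - 77649/(-103449)))/(√(217 + (7/2 - 7/4*6)) - 281586) = (-97632 + (238530*(-1/215491) - 77649*(-1/103449)))/(√(217 + (7/2 - 21/2)) - 281586) = (-97632 + (-238530/215491 + 25883/34483))/(√(217 - 7) - 281586) = (-97632 - 2647676437/7430776153)/(√210 - 281586) = -725484185046133/(7430776153*(-281586 + √210))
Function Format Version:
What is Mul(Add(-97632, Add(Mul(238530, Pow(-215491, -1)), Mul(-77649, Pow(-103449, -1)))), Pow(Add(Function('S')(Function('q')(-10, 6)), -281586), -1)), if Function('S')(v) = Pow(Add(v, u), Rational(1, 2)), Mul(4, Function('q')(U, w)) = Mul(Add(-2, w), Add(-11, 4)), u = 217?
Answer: Add(Rational(34047698288400067823, 98198543054566273243), Mul(Rational(725484185046133, 589191258327397639458), Pow(210, Rational(1, 2)))) ≈ 0.34674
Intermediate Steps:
Function('q')(U, w) = Add(Rational(7, 2), Mul(Rational(-7, 4), w)) (Function('q')(U, w) = Mul(Rational(1, 4), Mul(Add(-2, w), Add(-11, 4))) = Mul(Rational(1, 4), Mul(Add(-2, w), -7)) = Mul(Rational(1, 4), Add(14, Mul(-7, w))) = Add(Rational(7, 2), Mul(Rational(-7, 4), w)))
Function('S')(v) = Pow(Add(217, v), Rational(1, 2)) (Function('S')(v) = Pow(Add(v, 217), Rational(1, 2)) = Pow(Add(217, v), Rational(1, 2)))
Mul(Add(-97632, Add(Mul(238530, Pow(-215491, -1)), Mul(-77649, Pow(-103449, -1)))), Pow(Add(Function('S')(Function('q')(-10, 6)), -281586), -1)) = Mul(Add(-97632, Add(Mul(238530, Pow(-215491, -1)), Mul(-77649, Pow(-103449, -1)))), Pow(Add(Pow(Add(217, Add(Rational(7, 2), Mul(Rational(-7, 4), 6))), Rational(1, 2)), -281586), -1)) = Mul(Add(-97632, Add(Mul(238530, Rational(-1, 215491)), Mul(-77649, Rational(-1, 103449)))), Pow(Add(Pow(Add(217, Add(Rational(7, 2), Rational(-21, 2))), Rational(1, 2)), -281586), -1)) = Mul(Add(-97632, Add(Rational(-238530, 215491), Rational(25883, 34483))), Pow(Add(Pow(Add(217, -7), Rational(1, 2)), -281586), -1)) = Mul(Add(-97632, Rational(-2647676437, 7430776153)), Pow(Add(Pow(210, Rational(1, 2)), -281586), -1)) = Mul(Rational(-725484185046133, 7430776153), Pow(Add(-281586, Pow(210, Rational(1, 2))), -1))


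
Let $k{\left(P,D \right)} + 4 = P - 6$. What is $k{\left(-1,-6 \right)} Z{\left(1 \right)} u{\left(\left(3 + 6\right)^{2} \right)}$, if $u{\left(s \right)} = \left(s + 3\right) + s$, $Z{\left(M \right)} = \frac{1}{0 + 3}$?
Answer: $-605$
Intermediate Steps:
$Z{\left(M \right)} = \frac{1}{3}$
$u{\left(s \right)} = 3 + 2 s$ ($u{\left(s \right)} = \left(3 + s\right) + s = 3 + 2 s$)
$k{\left(P,D \right)} = -10 + P$ ($k{\left(P,D \right)} = -4 + \left(P - 6\right) = -4 + \left(-6 + P\right) = -10 + P$)
$k{\left(-1,-6 \right)} Z{\left(1 \right)} u{\left(\left(3 + 6\right)^{2} \right)} = \left(-10 - 1\right) \frac{1}{3} \left(3 + 2 \left(3 + 6\right)^{2}\right) = \left(-11\right) \frac{1}{3} \left(3 + 2 \cdot 9^{2}\right) = - \frac{11 \left(3 + 2 \cdot 81\right)}{3} = - \frac{11 \left(3 + 162\right)}{3} = \left(- \frac{11}{3}\right) 165 = -605$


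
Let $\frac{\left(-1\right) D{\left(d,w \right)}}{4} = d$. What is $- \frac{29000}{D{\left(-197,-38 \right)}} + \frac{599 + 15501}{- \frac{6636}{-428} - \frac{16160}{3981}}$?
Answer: $\frac{1315693181150}{960445723} \approx 1369.9$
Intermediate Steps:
$D{\left(d,w \right)} = - 4 d$
$- \frac{29000}{D{\left(-197,-38 \right)}} + \frac{599 + 15501}{- \frac{6636}{-428} - \frac{16160}{3981}} = - \frac{29000}{\left(-4\right) \left(-197\right)} + \frac{599 + 15501}{- \frac{6636}{-428} - \frac{16160}{3981}} = - \frac{29000}{788} + \frac{16100}{\left(-6636\right) \left(- \frac{1}{428}\right) - \frac{16160}{3981}} = \left(-29000\right) \frac{1}{788} + \frac{16100}{\frac{1659}{107} - \frac{16160}{3981}} = - \frac{7250}{197} + \frac{16100}{\frac{4875359}{425967}} = - \frac{7250}{197} + 16100 \cdot \frac{425967}{4875359} = - \frac{7250}{197} + \frac{6858068700}{4875359} = \frac{1315693181150}{960445723}$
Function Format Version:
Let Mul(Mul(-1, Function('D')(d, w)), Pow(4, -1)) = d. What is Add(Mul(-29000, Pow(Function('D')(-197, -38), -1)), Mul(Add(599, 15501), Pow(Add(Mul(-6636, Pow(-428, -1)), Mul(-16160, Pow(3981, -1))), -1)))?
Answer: Rational(1315693181150, 960445723) ≈ 1369.9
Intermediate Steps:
Function('D')(d, w) = Mul(-4, d)
Add(Mul(-29000, Pow(Function('D')(-197, -38), -1)), Mul(Add(599, 15501), Pow(Add(Mul(-6636, Pow(-428, -1)), Mul(-16160, Pow(3981, -1))), -1))) = Add(Mul(-29000, Pow(Mul(-4, -197), -1)), Mul(Add(599, 15501), Pow(Add(Mul(-6636, Pow(-428, -1)), Mul(-16160, Pow(3981, -1))), -1))) = Add(Mul(-29000, Pow(788, -1)), Mul(16100, Pow(Add(Mul(-6636, Rational(-1, 428)), Mul(-16160, Rational(1, 3981))), -1))) = Add(Mul(-29000, Rational(1, 788)), Mul(16100, Pow(Add(Rational(1659, 107), Rational(-16160, 3981)), -1))) = Add(Rational(-7250, 197), Mul(16100, Pow(Rational(4875359, 425967), -1))) = Add(Rational(-7250, 197), Mul(16100, Rational(425967, 4875359))) = Add(Rational(-7250, 197), Rational(6858068700, 4875359)) = Rational(1315693181150, 960445723)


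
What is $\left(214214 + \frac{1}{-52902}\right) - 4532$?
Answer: $\frac{11092597163}{52902} \approx 2.0968 \cdot 10^{5}$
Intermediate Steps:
$\left(214214 + \frac{1}{-52902}\right) - 4532 = \left(214214 - \frac{1}{52902}\right) - 4532 = \frac{11332349027}{52902} - 4532 = \frac{11092597163}{52902}$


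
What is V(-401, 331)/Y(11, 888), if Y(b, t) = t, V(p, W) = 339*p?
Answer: -45313/296 ≈ -153.08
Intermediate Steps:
V(-401, 331)/Y(11, 888) = (339*(-401))/888 = -135939*1/888 = -45313/296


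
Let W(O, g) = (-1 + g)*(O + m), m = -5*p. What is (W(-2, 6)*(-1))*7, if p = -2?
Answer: -280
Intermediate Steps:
m = 10 (m = -5*(-2) = 10)
W(O, g) = (-1 + g)*(10 + O) (W(O, g) = (-1 + g)*(O + 10) = (-1 + g)*(10 + O))
(W(-2, 6)*(-1))*7 = ((-10 - 1*(-2) + 10*6 - 2*6)*(-1))*7 = ((-10 + 2 + 60 - 12)*(-1))*7 = (40*(-1))*7 = -40*7 = -280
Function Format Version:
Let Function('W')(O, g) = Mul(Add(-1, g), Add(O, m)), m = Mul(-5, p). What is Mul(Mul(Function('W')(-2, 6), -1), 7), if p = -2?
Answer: -280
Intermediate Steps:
m = 10 (m = Mul(-5, -2) = 10)
Function('W')(O, g) = Mul(Add(-1, g), Add(10, O)) (Function('W')(O, g) = Mul(Add(-1, g), Add(O, 10)) = Mul(Add(-1, g), Add(10, O)))
Mul(Mul(Function('W')(-2, 6), -1), 7) = Mul(Mul(Add(-10, Mul(-1, -2), Mul(10, 6), Mul(-2, 6)), -1), 7) = Mul(Mul(Add(-10, 2, 60, -12), -1), 7) = Mul(Mul(40, -1), 7) = Mul(-40, 7) = -280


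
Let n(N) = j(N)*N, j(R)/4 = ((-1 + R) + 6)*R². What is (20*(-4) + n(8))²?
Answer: 704583936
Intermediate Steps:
j(R) = 4*R²*(5 + R) (j(R) = 4*(((-1 + R) + 6)*R²) = 4*((5 + R)*R²) = 4*(R²*(5 + R)) = 4*R²*(5 + R))
n(N) = 4*N³*(5 + N) (n(N) = (4*N²*(5 + N))*N = 4*N³*(5 + N))
(20*(-4) + n(8))² = (20*(-4) + 4*8³*(5 + 8))² = (-80 + 4*512*13)² = (-80 + 26624)² = 26544² = 704583936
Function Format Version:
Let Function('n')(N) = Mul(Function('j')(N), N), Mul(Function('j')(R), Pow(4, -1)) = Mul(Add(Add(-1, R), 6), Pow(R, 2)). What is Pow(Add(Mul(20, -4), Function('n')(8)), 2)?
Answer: 704583936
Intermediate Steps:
Function('j')(R) = Mul(4, Pow(R, 2), Add(5, R)) (Function('j')(R) = Mul(4, Mul(Add(Add(-1, R), 6), Pow(R, 2))) = Mul(4, Mul(Add(5, R), Pow(R, 2))) = Mul(4, Mul(Pow(R, 2), Add(5, R))) = Mul(4, Pow(R, 2), Add(5, R)))
Function('n')(N) = Mul(4, Pow(N, 3), Add(5, N)) (Function('n')(N) = Mul(Mul(4, Pow(N, 2), Add(5, N)), N) = Mul(4, Pow(N, 3), Add(5, N)))
Pow(Add(Mul(20, -4), Function('n')(8)), 2) = Pow(Add(Mul(20, -4), Mul(4, Pow(8, 3), Add(5, 8))), 2) = Pow(Add(-80, Mul(4, 512, 13)), 2) = Pow(Add(-80, 26624), 2) = Pow(26544, 2) = 704583936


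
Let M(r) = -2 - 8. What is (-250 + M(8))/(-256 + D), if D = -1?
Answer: 260/257 ≈ 1.0117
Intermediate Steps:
M(r) = -10
(-250 + M(8))/(-256 + D) = (-250 - 10)/(-256 - 1) = -260/(-257) = -260*(-1/257) = 260/257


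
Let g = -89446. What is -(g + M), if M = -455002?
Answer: 544448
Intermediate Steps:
-(g + M) = -(-89446 - 455002) = -1*(-544448) = 544448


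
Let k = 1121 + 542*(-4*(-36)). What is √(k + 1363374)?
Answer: √1442543 ≈ 1201.1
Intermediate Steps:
k = 79169 (k = 1121 + 542*144 = 1121 + 78048 = 79169)
√(k + 1363374) = √(79169 + 1363374) = √1442543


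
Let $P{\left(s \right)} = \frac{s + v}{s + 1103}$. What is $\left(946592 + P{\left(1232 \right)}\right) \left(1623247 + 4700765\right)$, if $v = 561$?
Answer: $\frac{13977926494141356}{2335} \approx 5.9863 \cdot 10^{12}$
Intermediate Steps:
$P{\left(s \right)} = \frac{561 + s}{1103 + s}$ ($P{\left(s \right)} = \frac{s + 561}{s + 1103} = \frac{561 + s}{1103 + s}$)
$\left(946592 + P{\left(1232 \right)}\right) \left(1623247 + 4700765\right) = \left(946592 + \frac{561 + 1232}{1103 + 1232}\right) \left(1623247 + 4700765\right) = \left(946592 + \frac{1}{2335} \cdot 1793\right) 6324012 = \left(946592 + \frac{1793}{2335}\right) 6324012 = \frac{2210294113}{2335} \cdot 6324012 = \frac{13977926494141356}{2335}$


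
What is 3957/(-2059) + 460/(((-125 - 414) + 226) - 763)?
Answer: -1301218/553871 ≈ -2.3493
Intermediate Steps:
3957/(-2059) + 460/(((-125 - 414) + 226) - 763) = 3957*(-1/2059) + 460/((-539 + 226) - 763) = -3957/2059 + 460/(-313 - 763) = -3957/2059 + 460/(-1076) = -3957/2059 + 460*(-1/1076) = -3957/2059 - 115/269 = -1301218/553871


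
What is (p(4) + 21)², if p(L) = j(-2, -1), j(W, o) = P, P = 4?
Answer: 625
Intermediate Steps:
j(W, o) = 4
p(L) = 4
(p(4) + 21)² = (4 + 21)² = 25² = 625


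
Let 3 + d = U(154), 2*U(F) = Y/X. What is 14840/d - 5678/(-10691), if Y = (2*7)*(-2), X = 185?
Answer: -29347840618/6083179 ≈ -4824.4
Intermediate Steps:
Y = -28 (Y = 14*(-2) = -28)
U(F) = -14/185 (U(F) = (-28/185)/2 = (-28*1/185)/2 = (½)*(-28/185) = -14/185)
d = -569/185 (d = -3 - 14/185 = -569/185 ≈ -3.0757)
14840/d - 5678/(-10691) = 14840/(-569/185) - 5678/(-10691) = 14840*(-185/569) - 5678*(-1/10691) = -2745400/569 + 5678/10691 = -29347840618/6083179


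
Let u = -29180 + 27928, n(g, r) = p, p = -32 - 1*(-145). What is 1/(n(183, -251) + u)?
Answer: -1/1139 ≈ -0.00087796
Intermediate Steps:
p = 113 (p = -32 + 145 = 113)
n(g, r) = 113
u = -1252
1/(n(183, -251) + u) = 1/(113 - 1252) = 1/(-1139) = -1/1139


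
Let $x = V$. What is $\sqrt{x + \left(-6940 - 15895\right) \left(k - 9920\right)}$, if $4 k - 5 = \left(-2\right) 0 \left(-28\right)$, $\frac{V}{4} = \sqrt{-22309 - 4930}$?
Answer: $\frac{\sqrt{905978625 + 16 i \sqrt{27239}}}{2} \approx 15050.0 + 0.021933 i$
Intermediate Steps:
$V = 4 i \sqrt{27239}$ ($V = 4 \sqrt{-22309 - 4930} = 4 \sqrt{-27239} = 4 i \sqrt{27239} \approx 660.17 i$)
$x = 4 i \sqrt{27239} \approx 660.17 i$
$k = \frac{5}{4}$ ($k = \frac{5}{4} + \frac{\left(-2\right) 0 \left(-28\right)}{4} = \frac{5}{4} + \frac{0 \left(-28\right)}{4} = \frac{5}{4} + \frac{1}{4} \cdot 0 = \frac{5}{4} + 0 = \frac{5}{4} \approx 1.25$)
$\sqrt{x + \left(-6940 - 15895\right) \left(k - 9920\right)} = \sqrt{4 i \sqrt{27239} + \left(-6940 - 15895\right) \left(\frac{5}{4} - 9920\right)} = \sqrt{4 i \sqrt{27239} - - \frac{905978625}{4}} = \sqrt{4 i \sqrt{27239} + \frac{905978625}{4}} = \sqrt{\frac{905978625}{4} + 4 i \sqrt{27239}}$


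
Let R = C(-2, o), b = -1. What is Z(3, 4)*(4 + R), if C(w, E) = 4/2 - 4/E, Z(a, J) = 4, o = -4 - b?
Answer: 88/3 ≈ 29.333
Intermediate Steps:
o = -3 (o = -4 - 1*(-1) = -4 + 1 = -3)
C(w, E) = 2 - 4/E (C(w, E) = 4*(½) - 4/E = 2 - 4/E)
R = 10/3 (R = 2 - 4/(-3) = 2 - 4*(-⅓) = 2 + 4/3 = 10/3 ≈ 3.3333)
Z(3, 4)*(4 + R) = 4*(4 + 10/3) = 4*(22/3) = 88/3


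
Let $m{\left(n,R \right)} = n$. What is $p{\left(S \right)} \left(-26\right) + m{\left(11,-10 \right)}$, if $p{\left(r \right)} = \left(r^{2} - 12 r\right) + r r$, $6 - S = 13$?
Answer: $-4721$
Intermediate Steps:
$S = -7$ ($S = 6 - 13 = -7$)
$p{\left(r \right)} = - 12 r + 2 r^{2}$ ($p{\left(r \right)} = \left(r^{2} - 12 r\right) + r^{2} = - 12 r + 2 r^{2}$)
$p{\left(S \right)} \left(-26\right) + m{\left(11,-10 \right)} = 2 \left(-7\right) \left(-6 - 7\right) \left(-26\right) + 11 = 2 \left(-7\right) \left(-13\right) \left(-26\right) + 11 = 182 \left(-26\right) + 11 = -4732 + 11 = -4721$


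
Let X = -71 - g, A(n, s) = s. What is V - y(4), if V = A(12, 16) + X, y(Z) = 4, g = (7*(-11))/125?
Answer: -7298/125 ≈ -58.384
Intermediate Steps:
g = -77/125 (g = -77*1/125 = -77/125 ≈ -0.61600)
X = -8798/125 (X = -71 - 1*(-77/125) = -71 + 77/125 = -8798/125 ≈ -70.384)
V = -6798/125 (V = 16 - 8798/125 = -6798/125 ≈ -54.384)
V - y(4) = -6798/125 - 1*4 = -6798/125 - 4 = -7298/125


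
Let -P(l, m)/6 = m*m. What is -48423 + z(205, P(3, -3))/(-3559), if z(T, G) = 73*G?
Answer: -172333515/3559 ≈ -48422.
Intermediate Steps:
P(l, m) = -6*m**2 (P(l, m) = -6*m*m = -6*m**2)
-48423 + z(205, P(3, -3))/(-3559) = -48423 + (73*(-6*(-3)**2))/(-3559) = -48423 + (73*(-6*9))*(-1/3559) = -48423 + (73*(-54))*(-1/3559) = -48423 - 3942*(-1/3559) = -48423 + 3942/3559 = -172333515/3559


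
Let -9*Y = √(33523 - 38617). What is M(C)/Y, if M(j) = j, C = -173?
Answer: -519*I*√566/566 ≈ -21.815*I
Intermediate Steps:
Y = -I*√566/3 (Y = -√(33523 - 38617)/9 = -I*√566/3 ≈ -7.9303*I)
M(C)/Y = -173*3*I*√566/566 = -519*I*√566/566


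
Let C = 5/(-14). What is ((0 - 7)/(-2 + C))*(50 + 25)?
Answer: 2450/11 ≈ 222.73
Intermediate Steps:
C = -5/14 (C = 5*(-1/14) = -5/14 ≈ -0.35714)
((0 - 7)/(-2 + C))*(50 + 25) = ((0 - 7)/(-2 - 5/14))*(50 + 25) = -7/(-33/14)*75 = -7*(-14/33)*75 = (98/33)*75 = 2450/11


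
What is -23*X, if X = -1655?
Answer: 38065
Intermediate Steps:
-23*X = -23*(-1655) = 38065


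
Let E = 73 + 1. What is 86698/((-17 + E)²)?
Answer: 86698/3249 ≈ 26.685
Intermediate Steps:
E = 74
86698/((-17 + E)²) = 86698/((-17 + 74)²) = 86698/(57²) = 86698/3249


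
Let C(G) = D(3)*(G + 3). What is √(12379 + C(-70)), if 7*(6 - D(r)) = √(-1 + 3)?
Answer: √(586873 + 469*√2)/7 ≈ 109.50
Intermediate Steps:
D(r) = 6 - √2/7 (D(r) = 6 - √(-1 + 3)/7 = 6 - √2/7)
C(G) = (3 + G)*(6 - √2/7) (C(G) = (6 - √2/7)*(G + 3) = (6 - √2/7)*(3 + G) = (3 + G)*(6 - √2/7))
√(12379 + C(-70)) = √(12379 + (3 - 70)*(42 - √2)/7) = √(12379 + (⅐)*(-67)*(42 - √2)) = √(12379 + (-402 + 67*√2/7)) = √(11977 + 67*√2/7)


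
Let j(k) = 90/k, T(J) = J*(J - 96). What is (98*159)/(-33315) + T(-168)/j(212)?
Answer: 1160174134/11105 ≈ 1.0447e+5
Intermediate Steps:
T(J) = J*(-96 + J)
(98*159)/(-33315) + T(-168)/j(212) = (98*159)/(-33315) + (-168*(-96 - 168))/((90/212)) = 15582*(-1/33315) + (-168*(-264))/((90*(1/212))) = -5194/11105 + 44352/(45/106) = -5194/11105 + 44352*(106/45) = -5194/11105 + 522368/5 = 1160174134/11105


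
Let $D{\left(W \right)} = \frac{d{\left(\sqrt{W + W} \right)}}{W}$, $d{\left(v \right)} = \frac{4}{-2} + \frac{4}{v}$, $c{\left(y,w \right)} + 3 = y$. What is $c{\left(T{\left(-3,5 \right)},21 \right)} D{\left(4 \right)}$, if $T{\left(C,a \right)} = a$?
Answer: $-1 + \frac{\sqrt{2}}{2} \approx -0.29289$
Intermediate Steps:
$c{\left(y,w \right)} = -3 + y$
$d{\left(v \right)} = -2 + \frac{4}{v}$ ($d{\left(v \right)} = 4 \left(- \frac{1}{2}\right) + \frac{4}{v} = -2 + \frac{4}{v}$)
$D{\left(W \right)} = \frac{-2 + \frac{2 \sqrt{2}}{\sqrt{W}}}{W}$ ($D{\left(W \right)} = \frac{-2 + \frac{4}{\sqrt{W + W}}}{W} = \frac{-2 + \frac{4}{\sqrt{2 W}}}{W} = \frac{-2 + \frac{4}{\sqrt{2} \sqrt{W}}}{W} = \frac{-2 + 4 \frac{\sqrt{2}}{2 \sqrt{W}}}{W} = \frac{-2 + \frac{2 \sqrt{2}}{\sqrt{W}}}{W}$)
$c{\left(T{\left(-3,5 \right)},21 \right)} D{\left(4 \right)} = \left(-3 + 5\right) \left(- \frac{2}{4} + \frac{2 \sqrt{2}}{8}\right) = 2 \left(\left(-2\right) \frac{1}{4} + 2 \sqrt{2} \cdot \frac{1}{8}\right) = 2 \left(- \frac{1}{2} + \frac{\sqrt{2}}{4}\right) = -1 + \frac{\sqrt{2}}{2}$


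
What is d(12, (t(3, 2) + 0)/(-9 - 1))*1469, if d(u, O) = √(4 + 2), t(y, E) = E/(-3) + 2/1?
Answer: 1469*√6 ≈ 3598.3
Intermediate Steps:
t(y, E) = 2 - E/3 (t(y, E) = E*(-⅓) + 2*1 = -E/3 + 2 = 2 - E/3)
d(u, O) = √6
d(12, (t(3, 2) + 0)/(-9 - 1))*1469 = √6*1469 = 1469*√6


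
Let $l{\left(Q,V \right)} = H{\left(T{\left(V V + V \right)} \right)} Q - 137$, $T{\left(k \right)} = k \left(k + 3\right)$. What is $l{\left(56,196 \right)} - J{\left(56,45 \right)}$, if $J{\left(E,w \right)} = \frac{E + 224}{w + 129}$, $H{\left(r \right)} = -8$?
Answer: $- \frac{51035}{87} \approx -586.61$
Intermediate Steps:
$T{\left(k \right)} = k \left(3 + k\right)$
$J{\left(E,w \right)} = \frac{224 + E}{129 + w}$
$l{\left(Q,V \right)} = -137 - 8 Q$ ($l{\left(Q,V \right)} = - 8 Q - 137 = -137 - 8 Q$)
$l{\left(56,196 \right)} - J{\left(56,45 \right)} = \left(-137 - 448\right) - \frac{224 + 56}{129 + 45} = \left(-137 - 448\right) - \frac{1}{174} \cdot 280 = -585 - \frac{1}{174} \cdot 280 = -585 - \frac{140}{87} = - \frac{51035}{87}$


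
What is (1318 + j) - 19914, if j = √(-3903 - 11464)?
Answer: -18596 + 11*I*√127 ≈ -18596.0 + 123.96*I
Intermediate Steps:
j = 11*I*√127 (j = √(-15367) = 11*I*√127 ≈ 123.96*I)
(1318 + j) - 19914 = (1318 + 11*I*√127) - 19914 = -18596 + 11*I*√127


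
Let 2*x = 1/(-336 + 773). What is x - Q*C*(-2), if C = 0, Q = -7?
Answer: 1/874 ≈ 0.0011442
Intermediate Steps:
x = 1/874 (x = 1/(2*(-336 + 773)) = (1/2)/437 = (1/2)*(1/437) = 1/874 ≈ 0.0011442)
x - Q*C*(-2) = 1/874 - (-7*0)*(-2) = 1/874 - 0*(-2) = 1/874 - 1*0 = 1/874 + 0 = 1/874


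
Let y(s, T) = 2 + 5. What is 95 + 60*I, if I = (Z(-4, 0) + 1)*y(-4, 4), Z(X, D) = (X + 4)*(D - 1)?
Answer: 515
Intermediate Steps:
y(s, T) = 7
Z(X, D) = (-1 + D)*(4 + X) (Z(X, D) = (4 + X)*(-1 + D) = (-1 + D)*(4 + X))
I = 7 (I = ((-4 - 1*(-4) + 4*0 + 0*(-4)) + 1)*7 = ((-4 + 4 + 0 + 0) + 1)*7 = (0 + 1)*7 = 1*7 = 7)
95 + 60*I = 95 + 60*7 = 95 + 420 = 515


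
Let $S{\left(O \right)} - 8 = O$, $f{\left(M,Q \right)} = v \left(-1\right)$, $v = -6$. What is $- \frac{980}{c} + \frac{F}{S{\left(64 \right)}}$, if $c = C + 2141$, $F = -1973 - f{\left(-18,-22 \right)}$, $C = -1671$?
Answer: $- \frac{100069}{3384} \approx -29.571$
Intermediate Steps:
$f{\left(M,Q \right)} = 6$ ($f{\left(M,Q \right)} = \left(-6\right) \left(-1\right) = 6$)
$S{\left(O \right)} = 8 + O$
$F = -1979$ ($F = -1973 - 6 = -1979$)
$c = 470$ ($c = -1671 + 2141 = 470$)
$- \frac{980}{c} + \frac{F}{S{\left(64 \right)}} = - \frac{980}{470} - \frac{1979}{8 + 64} = \left(-980\right) \frac{1}{470} - \frac{1979}{72} = - \frac{98}{47} - \frac{1979}{72} = - \frac{100069}{3384}$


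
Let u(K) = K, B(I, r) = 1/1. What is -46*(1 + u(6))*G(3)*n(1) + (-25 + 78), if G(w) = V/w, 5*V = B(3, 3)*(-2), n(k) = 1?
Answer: 1439/15 ≈ 95.933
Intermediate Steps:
B(I, r) = 1
V = -⅖ (V = (1*(-2))/5 = (⅕)*(-2) = -⅖ ≈ -0.40000)
G(w) = -2/(5*w)
-46*(1 + u(6))*G(3)*n(1) + (-25 + 78) = -46*(1 + 6)*-⅖/3*1 + (-25 + 78) = -322*-⅖*⅓*1 + 53 = -322*(-2/15*1) + 53 = -322*(-2)/15 + 53 = -46*(-14/15) + 53 = 644/15 + 53 = 1439/15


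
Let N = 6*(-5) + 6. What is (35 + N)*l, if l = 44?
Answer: 484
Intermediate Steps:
N = -24 (N = -30 + 6 = -24)
(35 + N)*l = (35 - 24)*44 = 11*44 = 484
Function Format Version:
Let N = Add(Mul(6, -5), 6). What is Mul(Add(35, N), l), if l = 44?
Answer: 484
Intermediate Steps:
N = -24 (N = Add(-30, 6) = -24)
Mul(Add(35, N), l) = Mul(Add(35, -24), 44) = Mul(11, 44) = 484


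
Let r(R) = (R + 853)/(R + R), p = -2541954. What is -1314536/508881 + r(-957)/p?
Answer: -532967666323670/206321558909103 ≈ -2.5832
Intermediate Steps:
r(R) = (853 + R)/(2*R) (r(R) = (853 + R)/((2*R)) = (853 + R)*(1/(2*R)) = (853 + R)/(2*R))
-1314536/508881 + r(-957)/p = -1314536/508881 + ((1/2)*(853 - 957)/(-957))/(-2541954) = -1314536*1/508881 + ((1/2)*(-1/957)*(-104))*(-1/2541954) = -1314536/508881 + (52/957)*(-1/2541954) = -1314536/508881 - 26/1216324989 = -532967666323670/206321558909103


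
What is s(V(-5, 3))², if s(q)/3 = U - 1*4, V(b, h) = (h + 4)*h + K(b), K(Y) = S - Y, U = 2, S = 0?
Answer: 36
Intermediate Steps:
K(Y) = -Y (K(Y) = 0 - Y = -Y)
V(b, h) = -b + h*(4 + h) (V(b, h) = (h + 4)*h - b = (4 + h)*h - b = h*(4 + h) - b = -b + h*(4 + h))
s(q) = -6 (s(q) = 3*(2 - 1*4) = 3*(2 - 4) = 3*(-2) = -6)
s(V(-5, 3))² = (-6)² = 36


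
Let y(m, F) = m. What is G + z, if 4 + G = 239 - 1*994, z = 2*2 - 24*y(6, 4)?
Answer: -899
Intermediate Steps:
z = -140 (z = 2*2 - 24*6 = 4 - 144 = -140)
G = -759 (G = -4 + (239 - 1*994) = -4 + (239 - 994) = -4 - 755 = -759)
G + z = -759 - 140 = -899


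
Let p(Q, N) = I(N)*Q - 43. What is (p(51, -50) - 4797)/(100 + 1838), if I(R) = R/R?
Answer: -4789/1938 ≈ -2.4711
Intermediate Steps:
I(R) = 1
p(Q, N) = -43 + Q (p(Q, N) = 1*Q - 43 = Q - 43 = -43 + Q)
(p(51, -50) - 4797)/(100 + 1838) = ((-43 + 51) - 4797)/(100 + 1838) = (8 - 4797)/1938 = -4789*1/1938 = -4789/1938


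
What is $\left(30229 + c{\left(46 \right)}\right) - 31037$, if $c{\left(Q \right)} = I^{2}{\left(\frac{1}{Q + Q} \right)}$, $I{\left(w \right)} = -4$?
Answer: $-792$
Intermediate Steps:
$c{\left(Q \right)} = 16$ ($c{\left(Q \right)} = \left(-4\right)^{2} = 16$)
$\left(30229 + c{\left(46 \right)}\right) - 31037 = \left(30229 + 16\right) - 31037 = 30245 - 31037 = -792$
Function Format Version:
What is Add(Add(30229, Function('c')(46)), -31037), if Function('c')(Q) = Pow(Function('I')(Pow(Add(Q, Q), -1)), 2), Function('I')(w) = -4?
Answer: -792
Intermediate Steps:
Function('c')(Q) = 16 (Function('c')(Q) = Pow(-4, 2) = 16)
Add(Add(30229, Function('c')(46)), -31037) = Add(Add(30229, 16), -31037) = Add(30245, -31037) = -792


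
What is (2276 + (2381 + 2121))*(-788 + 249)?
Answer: -3653342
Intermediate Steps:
(2276 + (2381 + 2121))*(-788 + 249) = (2276 + 4502)*(-539) = 6778*(-539) = -3653342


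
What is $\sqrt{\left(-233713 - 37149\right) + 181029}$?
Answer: $i \sqrt{89833} \approx 299.72 i$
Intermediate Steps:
$\sqrt{\left(-233713 - 37149\right) + 181029} = \sqrt{-270862 + 181029} = \sqrt{-89833} = i \sqrt{89833}$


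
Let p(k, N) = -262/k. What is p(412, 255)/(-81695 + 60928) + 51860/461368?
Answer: 13869851433/123358326671 ≈ 0.11244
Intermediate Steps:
p(412, 255)/(-81695 + 60928) + 51860/461368 = (-262/412)/(-81695 + 60928) + 51860/461368 = -262*1/412/(-20767) + 51860*(1/461368) = -131/206*(-1/20767) + 12965/115342 = 131/4278002 + 12965/115342 = 13869851433/123358326671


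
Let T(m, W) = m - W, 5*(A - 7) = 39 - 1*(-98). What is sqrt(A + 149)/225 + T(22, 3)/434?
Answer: 19/434 + sqrt(4585)/1125 ≈ 0.10397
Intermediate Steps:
A = 172/5 (A = 7 + (39 - 1*(-98))/5 = 7 + (39 + 98)/5 = 7 + (1/5)*137 = 7 + 137/5 = 172/5 ≈ 34.400)
sqrt(A + 149)/225 + T(22, 3)/434 = sqrt(172/5 + 149)/225 + (22 - 1*3)/434 = sqrt(917/5)*(1/225) + (22 - 3)*(1/434) = (sqrt(4585)/5)*(1/225) + 19*(1/434) = sqrt(4585)/1125 + 19/434 = 19/434 + sqrt(4585)/1125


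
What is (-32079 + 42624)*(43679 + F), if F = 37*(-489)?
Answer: 269804370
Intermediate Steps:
F = -18093
(-32079 + 42624)*(43679 + F) = (-32079 + 42624)*(43679 - 18093) = 10545*25586 = 269804370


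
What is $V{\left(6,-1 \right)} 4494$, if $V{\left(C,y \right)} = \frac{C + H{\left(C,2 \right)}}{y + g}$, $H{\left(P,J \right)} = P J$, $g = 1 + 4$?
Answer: $20223$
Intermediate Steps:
$g = 5$
$H{\left(P,J \right)} = J P$
$V{\left(C,y \right)} = \frac{3 C}{5 + y}$ ($V{\left(C,y \right)} = \frac{C + 2 C}{y + 5} = \frac{3 C}{5 + y}$)
$V{\left(6,-1 \right)} 4494 = 3 \cdot 6 \frac{1}{5 - 1} \cdot 4494 = 3 \cdot 6 \cdot \frac{1}{4} \cdot 4494 = \frac{9}{2} \cdot 4494 = 20223$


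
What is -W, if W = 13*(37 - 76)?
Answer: 507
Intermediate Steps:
W = -507 (W = 13*(-39) = -507)
-W = -1*(-507) = 507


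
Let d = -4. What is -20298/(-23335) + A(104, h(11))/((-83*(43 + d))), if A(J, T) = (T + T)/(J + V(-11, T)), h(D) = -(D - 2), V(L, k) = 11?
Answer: 38751036/44546515 ≈ 0.86990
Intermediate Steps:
h(D) = 2 - D (h(D) = -(-2 + D) = 2 - D)
A(J, T) = 2*T/(11 + J) (A(J, T) = (T + T)/(J + 11) = (2*T)/(11 + J) = 2*T/(11 + J))
-20298/(-23335) + A(104, h(11))/((-83*(43 + d))) = -20298/(-23335) + (2*(2 - 1*11)/(11 + 104))/((-83*(43 - 4))) = -20298*(-1/23335) + (2*(2 - 11)/115)/((-83*39)) = 20298/23335 + (2*(-9)*(1/115))/(-3237) = 20298/23335 - 18/115*(-1/3237) = 20298/23335 + 6/124085 = 38751036/44546515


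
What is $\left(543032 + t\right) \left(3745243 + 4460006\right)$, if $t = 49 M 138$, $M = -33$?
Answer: $2624744281614$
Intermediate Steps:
$t = -223146$ ($t = 49 \left(-33\right) 138 = \left(-1617\right) 138 = -223146$)
$\left(543032 + t\right) \left(3745243 + 4460006\right) = \left(543032 - 223146\right) \left(3745243 + 4460006\right) = 319886 \cdot 8205249 = 2624744281614$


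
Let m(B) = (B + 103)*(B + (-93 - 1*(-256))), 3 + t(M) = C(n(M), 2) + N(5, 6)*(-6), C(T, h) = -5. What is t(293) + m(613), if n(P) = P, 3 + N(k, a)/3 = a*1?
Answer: 555554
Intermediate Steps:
N(k, a) = -9 + 3*a (N(k, a) = -9 + 3*(a*1) = -9 + 3*a)
t(M) = -62 (t(M) = -3 + (-5 + (-9 + 3*6)*(-6)) = -3 + (-5 + (-9 + 18)*(-6)) = -3 + (-5 + 9*(-6)) = -3 + (-5 - 54) = -3 - 59 = -62)
m(B) = (103 + B)*(163 + B) (m(B) = (103 + B)*(B + (-93 + 256)) = (103 + B)*(B + 163) = (103 + B)*(163 + B))
t(293) + m(613) = -62 + (16789 + 613² + 266*613) = -62 + (16789 + 375769 + 163058) = -62 + 555616 = 555554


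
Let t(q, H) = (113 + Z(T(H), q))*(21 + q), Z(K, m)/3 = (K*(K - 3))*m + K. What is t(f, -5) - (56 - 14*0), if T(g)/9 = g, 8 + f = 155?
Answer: 160026328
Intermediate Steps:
f = 147 (f = -8 + 155 = 147)
T(g) = 9*g
Z(K, m) = 3*K + 3*K*m*(-3 + K) (Z(K, m) = 3*((K*(K - 3))*m + K) = 3*((K*(-3 + K))*m + K) = 3*(K*m*(-3 + K) + K) = 3*(K + K*m*(-3 + K)) = 3*K + 3*K*m*(-3 + K))
t(q, H) = (21 + q)*(113 + 27*H*(1 - 3*q + 9*H*q)) (t(q, H) = (113 + 3*(9*H)*(1 - 3*q + (9*H)*q))*(21 + q) = (113 + 3*(9*H)*(1 - 3*q + 9*H*q))*(21 + q) = (113 + 27*H*(1 - 3*q + 9*H*q))*(21 + q) = (21 + q)*(113 + 27*H*(1 - 3*q + 9*H*q)))
t(f, -5) - (56 - 14*0) = (2373 + 113*147 + 567*(-5)*(1 - 3*147 + 9*(-5)*147) + 27*(-5)*147*(1 - 3*147 + 9*(-5)*147)) - (56 - 14*0) = (2373 + 16611 + 567*(-5)*(1 - 441 - 6615) + 27*(-5)*147*(1 - 441 - 6615)) - (56 + 0) = (2373 + 16611 + 567*(-5)*(-7055) + 27*(-5)*147*(-7055)) - 1*56 = (2373 + 16611 + 20000925 + 140006475) - 56 = 160026384 - 56 = 160026328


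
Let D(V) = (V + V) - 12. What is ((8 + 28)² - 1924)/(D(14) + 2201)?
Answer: -628/2217 ≈ -0.28327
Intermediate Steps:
D(V) = -12 + 2*V (D(V) = 2*V - 12 = -12 + 2*V)
((8 + 28)² - 1924)/(D(14) + 2201) = ((8 + 28)² - 1924)/((-12 + 2*14) + 2201) = (36² - 1924)/((-12 + 28) + 2201) = (1296 - 1924)/(16 + 2201) = -628/2217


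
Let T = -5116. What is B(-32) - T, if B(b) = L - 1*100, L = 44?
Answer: 5060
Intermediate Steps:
B(b) = -56 (B(b) = 44 - 1*100 = 44 - 100 = -56)
B(-32) - T = -56 - 1*(-5116) = -56 + 5116 = 5060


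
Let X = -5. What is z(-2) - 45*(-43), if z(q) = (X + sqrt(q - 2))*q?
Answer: 1945 - 4*I ≈ 1945.0 - 4.0*I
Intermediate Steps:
z(q) = q*(-5 + sqrt(-2 + q)) (z(q) = (-5 + sqrt(q - 2))*q = (-5 + sqrt(-2 + q))*q = q*(-5 + sqrt(-2 + q)))
z(-2) - 45*(-43) = -2*(-5 + sqrt(-2 - 2)) - 45*(-43) = -2*(-5 + sqrt(-4)) + 1935 = -2*(-5 + 2*I) + 1935 = (10 - 4*I) + 1935 = 1945 - 4*I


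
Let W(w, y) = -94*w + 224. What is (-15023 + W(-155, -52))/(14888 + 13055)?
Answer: -229/27943 ≈ -0.0081953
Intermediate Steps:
W(w, y) = 224 - 94*w
(-15023 + W(-155, -52))/(14888 + 13055) = (-15023 + (224 - 94*(-155)))/(14888 + 13055) = (-15023 + (224 + 14570))/27943 = (-15023 + 14794)*(1/27943) = -229*1/27943 = -229/27943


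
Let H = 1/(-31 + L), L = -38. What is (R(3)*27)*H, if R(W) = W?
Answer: -27/23 ≈ -1.1739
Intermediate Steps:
H = -1/69 (H = 1/(-31 - 38) = 1/(-69) = -1/69 ≈ -0.014493)
(R(3)*27)*H = (3*27)*(-1/69) = 81*(-1/69) = -27/23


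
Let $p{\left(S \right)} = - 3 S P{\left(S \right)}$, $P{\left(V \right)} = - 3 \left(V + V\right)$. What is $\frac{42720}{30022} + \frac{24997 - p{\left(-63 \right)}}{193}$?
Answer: $- \frac{693063415}{2897123} \approx -239.22$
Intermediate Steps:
$P{\left(V \right)} = - 6 V$ ($P{\left(V \right)} = - 3 \cdot 2 V = - 6 V$)
$p{\left(S \right)} = 18 S^{2}$ ($p{\left(S \right)} = - 3 S \left(- 6 S\right) = 18 S^{2}$)
$\frac{42720}{30022} + \frac{24997 - p{\left(-63 \right)}}{193} = \frac{42720}{30022} + \frac{24997 - 18 \left(-63\right)^{2}}{193} = 42720 \cdot \frac{1}{30022} + \left(24997 - 18 \cdot 3969\right) \frac{1}{193} = \frac{21360}{15011} + \left(24997 - 71442\right) \frac{1}{193} = \frac{21360}{15011} - \frac{46445}{193} = - \frac{693063415}{2897123}$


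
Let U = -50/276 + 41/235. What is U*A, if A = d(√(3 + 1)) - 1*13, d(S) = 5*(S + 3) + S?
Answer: -1519/16215 ≈ -0.093679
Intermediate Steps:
d(S) = 15 + 6*S (d(S) = 5*(3 + S) + S = (15 + 5*S) + S = 15 + 6*S)
U = -217/32430 (U = -50*1/276 + 41*(1/235) = -25/138 + 41/235 = -217/32430 ≈ -0.0066913)
A = 14 (A = (15 + 6*√(3 + 1)) - 1*13 = (15 + 6*√4) - 13 = (15 + 6*2) - 13 = (15 + 12) - 13 = 27 - 13 = 14)
U*A = -217/32430*14 = -1519/16215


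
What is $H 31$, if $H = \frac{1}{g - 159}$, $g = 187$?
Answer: $\frac{31}{28} \approx 1.1071$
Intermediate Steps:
$H = \frac{1}{28}$ ($H = \frac{1}{187 - 159} = \frac{1}{28} \approx 0.035714$)
$H 31 = \frac{1}{28} \cdot 31 = \frac{31}{28}$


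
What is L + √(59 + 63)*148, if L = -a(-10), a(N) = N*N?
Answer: -100 + 148*√122 ≈ 1534.7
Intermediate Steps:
a(N) = N²
L = -100 (L = -1*(-10)² = -1*100 = -100)
L + √(59 + 63)*148 = -100 + √(59 + 63)*148 = -100 + √122*148 = -100 + 148*√122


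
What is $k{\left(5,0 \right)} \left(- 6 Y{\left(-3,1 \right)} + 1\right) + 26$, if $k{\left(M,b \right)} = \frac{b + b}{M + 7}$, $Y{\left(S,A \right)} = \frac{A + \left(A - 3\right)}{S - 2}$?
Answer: $26$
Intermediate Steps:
$Y{\left(S,A \right)} = \frac{-3 + 2 A}{-2 + S}$ ($Y{\left(S,A \right)} = \frac{A + \left(-3 + A\right)}{-2 + S} = \frac{-3 + 2 A}{-2 + S}$)
$k{\left(M,b \right)} = \frac{2 b}{7 + M}$
$k{\left(5,0 \right)} \left(- 6 Y{\left(-3,1 \right)} + 1\right) + 26 = 2 \cdot 0 \frac{1}{7 + 5} \left(- 6 \frac{-3 + 2 \cdot 1}{-2 - 3} + 1\right) + 26 = 2 \cdot 0 \cdot \frac{1}{12} \left(- 6 \frac{-3 + 2}{-5} + 1\right) + 26 = 2 \cdot 0 \cdot \frac{1}{12} \left(- 6 \left(\left(- \frac{1}{5}\right) \left(-1\right)\right) + 1\right) + 26 = 0 \left(\left(-6\right) \frac{1}{5} + 1\right) + 26 = 0 \left(- \frac{6}{5} + 1\right) + 26 = 0 \left(- \frac{1}{5}\right) + 26 = 0 + 26 = 26$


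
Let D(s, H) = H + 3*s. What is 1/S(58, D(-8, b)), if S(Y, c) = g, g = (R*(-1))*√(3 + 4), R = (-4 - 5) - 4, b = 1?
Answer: √7/91 ≈ 0.029074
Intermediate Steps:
R = -13 (R = -9 - 4 = -13)
g = 13*√7 (g = (-13*(-1))*√(3 + 4) = 13*√7 ≈ 34.395)
S(Y, c) = 13*√7
1/S(58, D(-8, b)) = 1/(13*√7) = √7/91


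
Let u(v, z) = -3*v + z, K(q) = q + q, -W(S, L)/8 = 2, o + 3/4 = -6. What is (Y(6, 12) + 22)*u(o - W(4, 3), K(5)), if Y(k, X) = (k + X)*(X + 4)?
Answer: -11005/2 ≈ -5502.5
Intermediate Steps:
o = -27/4 (o = -3/4 - 6 = -27/4 ≈ -6.7500)
W(S, L) = -16 (W(S, L) = -8*2 = -16)
Y(k, X) = (4 + X)*(X + k) (Y(k, X) = (X + k)*(4 + X) = (4 + X)*(X + k))
K(q) = 2*q
u(v, z) = z - 3*v
(Y(6, 12) + 22)*u(o - W(4, 3), K(5)) = ((12**2 + 4*12 + 4*6 + 12*6) + 22)*(2*5 - 3*(-27/4 - 1*(-16))) = ((144 + 48 + 24 + 72) + 22)*(10 - 3*(-27/4 + 16)) = (288 + 22)*(10 - 3*37/4) = 310*(10 - 111/4) = 310*(-71/4) = -11005/2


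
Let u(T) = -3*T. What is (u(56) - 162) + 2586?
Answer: 2256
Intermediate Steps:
(u(56) - 162) + 2586 = (-3*56 - 162) + 2586 = (-168 - 162) + 2586 = -330 + 2586 = 2256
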